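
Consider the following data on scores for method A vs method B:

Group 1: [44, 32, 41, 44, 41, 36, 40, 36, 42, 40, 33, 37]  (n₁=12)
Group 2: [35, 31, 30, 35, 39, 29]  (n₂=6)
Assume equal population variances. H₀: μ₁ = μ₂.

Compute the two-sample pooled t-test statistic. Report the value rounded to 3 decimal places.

test statistic = 2.876

x̄₁=38.833, s₁=3.996, n₁=12
x̄₂=33.167, s₂=3.817, n₂=6
s_p² = [11·3.996² + 5·3.817²]/16 = 15.5312
SE = √(s_p²·(1/12+1/6)) = 1.9705
t = (38.833−33.167)/1.9705 = 2.8758
df = 16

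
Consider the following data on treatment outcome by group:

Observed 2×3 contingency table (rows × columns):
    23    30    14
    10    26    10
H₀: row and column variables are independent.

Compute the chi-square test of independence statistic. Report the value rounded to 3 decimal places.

Row totals [67, 46], col totals [33, 56, 24], n=113
χ² = (23−19.57)²/19.57 + (30−33.20)²/33.20 + (14−14.23)²/14.23 + (10−13.43)²/13.43 + (26−22.80)²/22.80 + (10−9.77)²/9.77 = 2.2486
df = 2

test statistic = 2.249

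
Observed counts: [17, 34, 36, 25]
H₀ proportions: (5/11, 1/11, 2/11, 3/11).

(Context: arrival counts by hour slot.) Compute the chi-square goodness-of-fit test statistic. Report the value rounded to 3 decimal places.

test statistic = 91.317

n = 112; E_i = n·p_i = [50.91, 10.18, 20.36, 30.55]
χ² = (17−50.91)²/50.91 + (34−10.18)²/10.18 + (36−20.36)²/20.36 + (25−30.55)²/30.55 = 91.3167
df = 3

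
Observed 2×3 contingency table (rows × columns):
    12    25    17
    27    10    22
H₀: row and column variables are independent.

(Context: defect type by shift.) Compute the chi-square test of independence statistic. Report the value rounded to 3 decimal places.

test statistic = 12.642

Row totals [54, 59], col totals [39, 35, 39], n=113
χ² = (12−18.64)²/18.64 + (25−16.73)²/16.73 + (17−18.64)²/18.64 + (27−20.36)²/20.36 + (10−18.27)²/18.27 + (22−20.36)²/20.36 = 12.6423
df = 2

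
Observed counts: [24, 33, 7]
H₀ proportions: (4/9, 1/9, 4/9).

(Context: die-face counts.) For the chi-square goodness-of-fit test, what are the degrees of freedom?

df = k − 1 = 3 − 1 = 2

degrees of freedom = 2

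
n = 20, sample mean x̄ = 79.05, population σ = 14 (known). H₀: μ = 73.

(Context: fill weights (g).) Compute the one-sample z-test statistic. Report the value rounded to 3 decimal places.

test statistic = 1.933

SE = σ/√n = 14/√20 = 3.1305
z = (x̄−μ₀)/SE = (79.05−73)/3.1305 = 1.9326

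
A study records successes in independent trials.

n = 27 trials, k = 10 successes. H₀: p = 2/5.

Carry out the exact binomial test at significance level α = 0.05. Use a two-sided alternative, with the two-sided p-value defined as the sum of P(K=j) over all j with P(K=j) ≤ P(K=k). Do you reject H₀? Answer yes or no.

reject H₀: no

Exact binomial: n=27, k=10, p₀=2/5=0.4000
P(X=j) = C(n,j)·p₀^j·(1−p₀)^(n−j); p = Σ P(X=j) over j with P(X=j) ≤ P(X=10)
p-value (two-sided) = 0.84573
At α=0.05: p ≥ α → fail to reject H₀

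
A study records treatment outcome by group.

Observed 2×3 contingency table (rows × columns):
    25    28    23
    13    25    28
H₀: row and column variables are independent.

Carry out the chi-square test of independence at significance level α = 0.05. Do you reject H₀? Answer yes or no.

Row totals [76, 66], col totals [38, 53, 51], n=142
χ² = (25−20.34)²/20.34 + (28−28.37)²/28.37 + (23−27.30)²/27.30 + (13−17.66)²/17.66 + (25−24.63)²/24.63 + (28−23.70)²/23.70 = 3.7639
df = 2
p-value (upper-tail) = 0.15229
At α=0.05: p ≥ α → fail to reject H₀

reject H₀: no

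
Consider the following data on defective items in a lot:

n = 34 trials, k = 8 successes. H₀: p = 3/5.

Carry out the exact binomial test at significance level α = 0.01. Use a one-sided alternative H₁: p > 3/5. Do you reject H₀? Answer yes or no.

reject H₀: no

Exact binomial: n=34, k=8, p₀=3/5=0.6000
P(X≥8) from Σ C(n,i)·p₀^i·(1−p₀)^(n−i)
p-value (one-sided, H₁ greater) = 1.00000
At α=0.01: p ≥ α → fail to reject H₀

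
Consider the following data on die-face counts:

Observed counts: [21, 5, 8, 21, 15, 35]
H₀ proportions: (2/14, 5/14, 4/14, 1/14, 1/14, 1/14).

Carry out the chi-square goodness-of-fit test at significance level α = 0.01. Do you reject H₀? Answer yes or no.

n = 105; E_i = n·p_i = [15.00, 37.50, 30.00, 7.50, 7.50, 7.50]
χ² = (21−15.00)²/15.00 + (5−37.50)²/37.50 + (8−30.00)²/30.00 + (21−7.50)²/7.50 + (15−7.50)²/7.50 + (35−7.50)²/7.50 = 179.3333
df = 5
p-value (upper-tail) = 0.00000
At α=0.01: p < α → reject H₀

reject H₀: yes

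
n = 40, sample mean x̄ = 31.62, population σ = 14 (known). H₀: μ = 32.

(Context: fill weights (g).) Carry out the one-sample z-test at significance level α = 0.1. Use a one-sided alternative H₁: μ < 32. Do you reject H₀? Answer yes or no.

reject H₀: no

SE = σ/√n = 14/√40 = 2.2136
z = (x̄−μ₀)/SE = (31.62−32)/2.2136 = -0.1717
p-value (one-sided, H₁ less) = 0.43185
At α=0.1: p ≥ α → fail to reject H₀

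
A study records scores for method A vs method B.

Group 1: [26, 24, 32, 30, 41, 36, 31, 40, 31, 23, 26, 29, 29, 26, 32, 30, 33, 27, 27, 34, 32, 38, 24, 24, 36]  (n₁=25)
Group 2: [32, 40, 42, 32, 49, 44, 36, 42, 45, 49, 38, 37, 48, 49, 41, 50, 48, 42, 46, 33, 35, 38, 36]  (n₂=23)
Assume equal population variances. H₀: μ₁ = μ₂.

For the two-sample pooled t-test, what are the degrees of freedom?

degrees of freedom = 46

df = n₁ + n₂ − 2 = 25 + 23 − 2 = 46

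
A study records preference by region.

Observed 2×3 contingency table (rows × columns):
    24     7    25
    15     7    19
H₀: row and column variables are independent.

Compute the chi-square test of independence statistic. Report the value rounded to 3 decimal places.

Row totals [56, 41], col totals [39, 14, 44], n=97
χ² = (24−22.52)²/22.52 + (7−8.08)²/8.08 + (25−25.40)²/25.40 + (15−16.48)²/16.48 + (7−5.92)²/5.92 + (19−18.60)²/18.60 = 0.5896
df = 2

test statistic = 0.590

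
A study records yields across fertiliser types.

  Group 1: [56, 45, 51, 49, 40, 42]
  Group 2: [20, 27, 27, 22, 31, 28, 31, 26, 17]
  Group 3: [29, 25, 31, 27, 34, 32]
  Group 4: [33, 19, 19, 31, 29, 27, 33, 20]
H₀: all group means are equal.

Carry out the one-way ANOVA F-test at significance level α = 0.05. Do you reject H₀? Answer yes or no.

Group means [47.17, 25.44, 29.67, 26.38], grand mean 31.069
SSB = Σnᵢ(x̄ᵢ−x̄)² = 2027.598; SSW = ΣΣ(x−x̄ᵢ)² = 686.264
MSB = 2027.598/3 = 675.8661; MSW = 686.264/25 = 27.4506
F = MSB/MSW = 24.6212
df = (3, 25)
p-value (upper-tail) = 0.00000
At α=0.05: p < α → reject H₀

reject H₀: yes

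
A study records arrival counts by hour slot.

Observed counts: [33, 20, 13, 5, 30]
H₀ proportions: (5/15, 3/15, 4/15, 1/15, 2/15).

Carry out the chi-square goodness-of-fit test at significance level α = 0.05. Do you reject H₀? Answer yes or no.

reject H₀: yes

n = 101; E_i = n·p_i = [33.67, 20.20, 26.93, 6.73, 13.47]
χ² = (33−33.67)²/33.67 + (20−20.20)²/20.20 + (13−26.93)²/26.93 + (5−6.73)²/6.73 + (30−13.47)²/13.47 = 27.9678
df = 4
p-value (upper-tail) = 0.00001
At α=0.05: p < α → reject H₀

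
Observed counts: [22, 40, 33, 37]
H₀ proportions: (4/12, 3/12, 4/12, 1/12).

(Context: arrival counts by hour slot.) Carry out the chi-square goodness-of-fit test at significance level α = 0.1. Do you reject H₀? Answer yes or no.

reject H₀: yes

n = 132; E_i = n·p_i = [44.00, 33.00, 44.00, 11.00]
χ² = (22−44.00)²/44.00 + (40−33.00)²/33.00 + (33−44.00)²/44.00 + (37−11.00)²/11.00 = 76.6894
df = 3
p-value (upper-tail) = 0.00000
At α=0.1: p < α → reject H₀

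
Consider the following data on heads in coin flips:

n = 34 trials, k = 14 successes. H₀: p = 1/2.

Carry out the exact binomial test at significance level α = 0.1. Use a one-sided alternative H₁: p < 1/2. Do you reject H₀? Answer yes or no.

Exact binomial: n=34, k=14, p₀=1/2=0.5000
P(X≤14) from Σ C(n,i)·p₀^i·(1−p₀)^(n−i)
p-value (one-sided, H₁ less) = 0.19576
At α=0.1: p ≥ α → fail to reject H₀

reject H₀: no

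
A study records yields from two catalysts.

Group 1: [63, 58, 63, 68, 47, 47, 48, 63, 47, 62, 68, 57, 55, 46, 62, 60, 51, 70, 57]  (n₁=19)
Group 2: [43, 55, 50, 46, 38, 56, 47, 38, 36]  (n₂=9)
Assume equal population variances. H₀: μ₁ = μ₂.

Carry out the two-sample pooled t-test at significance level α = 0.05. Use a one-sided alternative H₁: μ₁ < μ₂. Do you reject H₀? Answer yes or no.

reject H₀: no

x̄₁=57.474, s₁=7.877, n₁=19
x̄₂=45.444, s₂=7.350, n₂=9
s_p² = [18·7.877² + 8·7.350²]/26 = 59.5753
SE = √(s_p²·(1/19+1/9)) = 3.1233
t = (57.474−45.444)/3.1233 = 3.8514
df = 26
p-value (one-sided, H₁ less) = 0.99966
At α=0.05: p ≥ α → fail to reject H₀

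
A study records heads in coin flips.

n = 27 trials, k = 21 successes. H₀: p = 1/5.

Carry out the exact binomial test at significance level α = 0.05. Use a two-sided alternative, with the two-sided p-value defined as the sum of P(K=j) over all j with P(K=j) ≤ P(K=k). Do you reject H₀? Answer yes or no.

Exact binomial: n=27, k=21, p₀=1/5=0.2000
P(X=j) = C(n,j)·p₀^j·(1−p₀)^(n−j); p = Σ P(X=j) over j with P(X=j) ≤ P(X=21)
p-value (two-sided) = 0.00000
At α=0.05: p < α → reject H₀

reject H₀: yes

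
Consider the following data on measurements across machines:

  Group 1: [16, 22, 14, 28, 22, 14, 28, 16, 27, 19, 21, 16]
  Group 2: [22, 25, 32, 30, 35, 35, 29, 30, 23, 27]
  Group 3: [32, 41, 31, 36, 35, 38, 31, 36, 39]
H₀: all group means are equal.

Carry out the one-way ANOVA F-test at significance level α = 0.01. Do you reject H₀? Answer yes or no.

Group means [20.25, 28.80, 35.44], grand mean 27.419
SSB = Σnᵢ(x̄ᵢ−x̄)² = 1215.476; SSW = ΣΣ(x−x̄ᵢ)² = 596.072
MSB = 1215.476/2 = 607.7381; MSW = 596.072/28 = 21.2883
F = MSB/MSW = 28.5480
df = (2, 28)
p-value (upper-tail) = 0.00000
At α=0.01: p < α → reject H₀

reject H₀: yes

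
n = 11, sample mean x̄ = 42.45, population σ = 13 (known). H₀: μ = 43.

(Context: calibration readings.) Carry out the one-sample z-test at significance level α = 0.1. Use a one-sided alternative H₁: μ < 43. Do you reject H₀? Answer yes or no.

SE = σ/√n = 13/√11 = 3.9196
z = (x̄−μ₀)/SE = (42.45−43)/3.9196 = -0.1403
p-value (one-sided, H₁ less) = 0.44420
At α=0.1: p ≥ α → fail to reject H₀

reject H₀: no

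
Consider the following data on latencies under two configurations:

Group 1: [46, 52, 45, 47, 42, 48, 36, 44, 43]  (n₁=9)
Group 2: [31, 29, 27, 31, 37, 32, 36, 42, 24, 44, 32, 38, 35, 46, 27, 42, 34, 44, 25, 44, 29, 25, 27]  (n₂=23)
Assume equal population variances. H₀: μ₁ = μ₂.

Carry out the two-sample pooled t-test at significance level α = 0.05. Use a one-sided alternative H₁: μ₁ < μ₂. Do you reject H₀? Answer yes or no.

reject H₀: no

x̄₁=44.778, s₁=4.438, n₁=9
x̄₂=33.957, s₂=7.029, n₂=23
s_p² = [8·4.438² + 22·7.029²]/30 = 41.4837
SE = √(s_p²·(1/9+1/23)) = 2.5324
t = (44.778−33.957)/2.5324 = 4.2732
df = 30
p-value (one-sided, H₁ less) = 0.99991
At α=0.05: p ≥ α → fail to reject H₀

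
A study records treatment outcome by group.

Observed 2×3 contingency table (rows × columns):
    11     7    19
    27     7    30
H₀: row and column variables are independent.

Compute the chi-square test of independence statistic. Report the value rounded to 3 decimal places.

test statistic = 2.141

Row totals [37, 64], col totals [38, 14, 49], n=101
χ² = (11−13.92)²/13.92 + (7−5.13)²/5.13 + (19−17.95)²/17.95 + (27−24.08)²/24.08 + (7−8.87)²/8.87 + (30−31.05)²/31.05 = 2.1414
df = 2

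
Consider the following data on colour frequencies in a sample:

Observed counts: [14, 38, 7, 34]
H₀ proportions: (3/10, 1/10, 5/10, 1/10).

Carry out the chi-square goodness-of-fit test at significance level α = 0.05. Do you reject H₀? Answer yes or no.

n = 93; E_i = n·p_i = [27.90, 9.30, 46.50, 9.30]
χ² = (14−27.90)²/27.90 + (38−9.30)²/9.30 + (7−46.50)²/46.50 + (34−9.30)²/9.30 = 194.6487
df = 3
p-value (upper-tail) = 0.00000
At α=0.05: p < α → reject H₀

reject H₀: yes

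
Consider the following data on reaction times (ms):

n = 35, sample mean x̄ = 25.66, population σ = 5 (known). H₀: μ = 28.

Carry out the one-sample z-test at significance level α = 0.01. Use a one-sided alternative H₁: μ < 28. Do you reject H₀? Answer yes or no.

reject H₀: yes

SE = σ/√n = 5/√35 = 0.8452
z = (x̄−μ₀)/SE = (25.66−28)/0.8452 = -2.7687
p-value (one-sided, H₁ less) = 0.00281
At α=0.01: p < α → reject H₀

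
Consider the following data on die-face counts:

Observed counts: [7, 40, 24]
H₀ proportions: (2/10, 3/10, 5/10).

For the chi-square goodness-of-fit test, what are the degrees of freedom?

degrees of freedom = 2

df = k − 1 = 3 − 1 = 2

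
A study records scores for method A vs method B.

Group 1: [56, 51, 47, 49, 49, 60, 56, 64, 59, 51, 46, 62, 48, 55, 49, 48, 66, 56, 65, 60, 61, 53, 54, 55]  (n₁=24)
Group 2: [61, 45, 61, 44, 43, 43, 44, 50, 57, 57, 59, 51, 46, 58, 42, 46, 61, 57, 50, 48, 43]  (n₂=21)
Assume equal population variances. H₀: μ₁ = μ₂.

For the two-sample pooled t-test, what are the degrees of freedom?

df = n₁ + n₂ − 2 = 24 + 21 − 2 = 43

degrees of freedom = 43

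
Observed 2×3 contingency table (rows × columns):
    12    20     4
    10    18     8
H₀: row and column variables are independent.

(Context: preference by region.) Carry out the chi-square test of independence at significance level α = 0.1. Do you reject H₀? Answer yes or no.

reject H₀: no

Row totals [36, 36], col totals [22, 38, 12], n=72
χ² = (12−11.00)²/11.00 + (20−19.00)²/19.00 + (4−6.00)²/6.00 + (10−11.00)²/11.00 + (18−19.00)²/19.00 + (8−6.00)²/6.00 = 1.6204
df = 2
p-value (upper-tail) = 0.44477
At α=0.1: p ≥ α → fail to reject H₀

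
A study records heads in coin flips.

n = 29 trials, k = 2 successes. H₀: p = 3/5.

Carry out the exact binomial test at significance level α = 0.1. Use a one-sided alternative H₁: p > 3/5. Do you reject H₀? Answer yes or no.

reject H₀: no

Exact binomial: n=29, k=2, p₀=3/5=0.6000
P(X≥2) from Σ C(n,i)·p₀^i·(1−p₀)^(n−i)
p-value (one-sided, H₁ greater) = 1.00000
At α=0.1: p ≥ α → fail to reject H₀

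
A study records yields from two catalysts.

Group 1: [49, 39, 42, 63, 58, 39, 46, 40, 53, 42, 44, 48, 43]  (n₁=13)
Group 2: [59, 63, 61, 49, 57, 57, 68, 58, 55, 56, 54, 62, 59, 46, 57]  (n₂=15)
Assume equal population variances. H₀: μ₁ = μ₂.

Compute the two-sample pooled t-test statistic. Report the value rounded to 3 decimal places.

x̄₁=46.615, s₁=7.467, n₁=13
x̄₂=57.400, s₂=5.369, n₂=15
s_p² = [12·7.467² + 14·5.369²]/26 = 41.2568
SE = √(s_p²·(1/13+1/15)) = 2.4339
t = (46.615−57.400)/2.4339 = -4.4309
df = 26

test statistic = -4.431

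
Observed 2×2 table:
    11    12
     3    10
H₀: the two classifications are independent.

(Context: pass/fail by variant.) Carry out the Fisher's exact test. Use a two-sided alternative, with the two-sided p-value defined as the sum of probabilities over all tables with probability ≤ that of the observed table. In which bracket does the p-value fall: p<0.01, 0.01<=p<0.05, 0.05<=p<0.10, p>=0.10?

Margins: r₁=23, r₂=13, c₁=14, c₂=22, n=36
p_obs = C(23,11)·C(13,3)/C(36,14); sum pmf over tables with pmf ≤ p_obs
p-value (two-sided) = 0.17504
→ bracket: p>=0.10

p-value bracket: p>=0.10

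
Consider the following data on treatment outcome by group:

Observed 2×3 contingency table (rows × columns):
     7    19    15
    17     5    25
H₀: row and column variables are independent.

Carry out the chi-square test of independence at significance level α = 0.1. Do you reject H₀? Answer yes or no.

Row totals [41, 47], col totals [24, 24, 40], n=88
χ² = (7−11.18)²/11.18 + (19−11.18)²/11.18 + (15−18.64)²/18.64 + (17−12.82)²/12.82 + (5−12.82)²/12.82 + (25−21.36)²/21.36 = 14.4916
df = 2
p-value (upper-tail) = 0.00071
At α=0.1: p < α → reject H₀

reject H₀: yes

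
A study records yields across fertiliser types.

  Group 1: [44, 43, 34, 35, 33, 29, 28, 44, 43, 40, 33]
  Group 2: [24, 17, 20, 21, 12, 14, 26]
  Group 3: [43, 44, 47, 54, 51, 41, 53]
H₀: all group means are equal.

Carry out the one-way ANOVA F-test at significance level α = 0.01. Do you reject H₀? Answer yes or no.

Group means [36.91, 19.14, 47.57], grand mean 34.920
SSB = Σnᵢ(x̄ᵢ−x̄)² = 2906.359; SSW = ΣΣ(x−x̄ᵢ)² = 685.481
MSB = 2906.359/2 = 1453.1797; MSW = 685.481/22 = 31.1582
F = MSB/MSW = 46.6387
df = (2, 22)
p-value (upper-tail) = 0.00000
At α=0.01: p < α → reject H₀

reject H₀: yes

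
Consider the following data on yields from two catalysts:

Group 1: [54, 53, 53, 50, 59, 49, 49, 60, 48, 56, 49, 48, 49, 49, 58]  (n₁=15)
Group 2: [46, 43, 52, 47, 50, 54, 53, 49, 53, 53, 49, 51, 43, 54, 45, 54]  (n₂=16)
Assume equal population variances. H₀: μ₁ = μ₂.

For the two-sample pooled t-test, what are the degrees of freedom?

df = n₁ + n₂ − 2 = 15 + 16 − 2 = 29

degrees of freedom = 29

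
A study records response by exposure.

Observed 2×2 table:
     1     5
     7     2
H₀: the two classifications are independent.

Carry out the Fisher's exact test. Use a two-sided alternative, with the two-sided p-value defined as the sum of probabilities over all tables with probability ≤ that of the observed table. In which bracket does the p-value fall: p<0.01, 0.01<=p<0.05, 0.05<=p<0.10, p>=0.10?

p-value bracket: 0.01<=p<0.05

Margins: r₁=6, r₂=9, c₁=8, c₂=7, n=15
p_obs = C(6,1)·C(9,7)/C(15,8); sum pmf over tables with pmf ≤ p_obs
p-value (two-sided) = 0.04056
→ bracket: 0.01<=p<0.05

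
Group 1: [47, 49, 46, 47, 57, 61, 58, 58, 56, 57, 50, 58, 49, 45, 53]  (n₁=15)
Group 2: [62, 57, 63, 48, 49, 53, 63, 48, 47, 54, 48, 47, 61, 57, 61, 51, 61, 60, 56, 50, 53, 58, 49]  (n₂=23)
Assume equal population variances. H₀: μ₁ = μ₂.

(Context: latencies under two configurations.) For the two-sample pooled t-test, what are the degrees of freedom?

degrees of freedom = 36

df = n₁ + n₂ − 2 = 15 + 23 − 2 = 36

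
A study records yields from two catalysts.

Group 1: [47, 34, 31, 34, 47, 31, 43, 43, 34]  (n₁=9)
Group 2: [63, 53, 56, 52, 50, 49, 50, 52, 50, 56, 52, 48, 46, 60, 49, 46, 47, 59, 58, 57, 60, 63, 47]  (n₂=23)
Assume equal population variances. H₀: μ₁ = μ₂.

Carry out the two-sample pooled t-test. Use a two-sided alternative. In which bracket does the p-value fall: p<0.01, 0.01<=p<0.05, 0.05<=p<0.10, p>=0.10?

p-value bracket: p<0.01

x̄₁=38.222, s₁=6.685, n₁=9
x̄₂=53.174, s₂=5.433, n₂=23
s_p² = [8·6.685² + 22·5.433²]/30 = 33.5620
SE = √(s_p²·(1/9+1/23)) = 2.2778
t = (38.222−53.174)/2.2778 = -6.5641
df = 30
p-value (two-sided) = 0.00000
→ bracket: p<0.01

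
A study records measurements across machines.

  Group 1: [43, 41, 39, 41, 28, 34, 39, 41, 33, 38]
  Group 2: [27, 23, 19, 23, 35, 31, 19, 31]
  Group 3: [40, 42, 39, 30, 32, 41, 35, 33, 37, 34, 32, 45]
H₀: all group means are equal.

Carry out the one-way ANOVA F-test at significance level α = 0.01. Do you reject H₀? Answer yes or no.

Group means [37.70, 26.00, 36.67], grand mean 34.167
SSB = Σnᵢ(x̄ᵢ−x̄)² = 733.400; SSW = ΣΣ(x−x̄ᵢ)² = 686.767
MSB = 733.400/2 = 366.7000; MSW = 686.767/27 = 25.4358
F = MSB/MSW = 14.4167
df = (2, 27)
p-value (upper-tail) = 0.00005
At α=0.01: p < α → reject H₀

reject H₀: yes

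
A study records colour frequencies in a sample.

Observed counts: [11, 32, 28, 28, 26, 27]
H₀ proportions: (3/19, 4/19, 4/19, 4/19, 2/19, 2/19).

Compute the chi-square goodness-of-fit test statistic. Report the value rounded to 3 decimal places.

n = 152; E_i = n·p_i = [24.00, 32.00, 32.00, 32.00, 16.00, 16.00]
χ² = (11−24.00)²/24.00 + (32−32.00)²/32.00 + (28−32.00)²/32.00 + (28−32.00)²/32.00 + (26−16.00)²/16.00 + (27−16.00)²/16.00 = 21.8542
df = 5

test statistic = 21.854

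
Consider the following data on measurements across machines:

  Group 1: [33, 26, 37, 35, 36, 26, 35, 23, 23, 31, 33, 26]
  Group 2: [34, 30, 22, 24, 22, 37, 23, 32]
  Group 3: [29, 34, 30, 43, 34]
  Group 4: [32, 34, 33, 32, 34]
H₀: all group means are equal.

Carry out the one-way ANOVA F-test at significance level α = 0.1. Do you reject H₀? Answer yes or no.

reject H₀: no

Group means [30.33, 28.00, 34.00, 33.00], grand mean 30.767
SSB = Σnᵢ(x̄ᵢ−x̄)² = 140.700; SSW = ΣΣ(x−x̄ᵢ)² = 674.667
MSB = 140.700/3 = 46.9000; MSW = 674.667/26 = 25.9487
F = MSB/MSW = 1.8074
df = (3, 26)
p-value (upper-tail) = 0.17058
At α=0.1: p ≥ α → fail to reject H₀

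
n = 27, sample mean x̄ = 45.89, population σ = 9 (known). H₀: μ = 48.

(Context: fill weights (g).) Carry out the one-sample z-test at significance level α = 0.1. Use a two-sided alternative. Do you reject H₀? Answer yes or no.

reject H₀: no

SE = σ/√n = 9/√27 = 1.7321
z = (x̄−μ₀)/SE = (45.89−48)/1.7321 = -1.2182
p-value (two-sided) = 0.22314
At α=0.1: p ≥ α → fail to reject H₀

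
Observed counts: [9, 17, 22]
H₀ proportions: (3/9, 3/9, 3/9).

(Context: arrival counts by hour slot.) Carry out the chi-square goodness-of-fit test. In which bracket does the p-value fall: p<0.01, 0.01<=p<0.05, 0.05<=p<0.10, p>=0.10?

n = 48; E_i = n·p_i = [16.00, 16.00, 16.00]
χ² = (9−16.00)²/16.00 + (17−16.00)²/16.00 + (22−16.00)²/16.00 = 5.3750
df = 2
p-value (upper-tail) = 0.06805
→ bracket: 0.05<=p<0.10

p-value bracket: 0.05<=p<0.10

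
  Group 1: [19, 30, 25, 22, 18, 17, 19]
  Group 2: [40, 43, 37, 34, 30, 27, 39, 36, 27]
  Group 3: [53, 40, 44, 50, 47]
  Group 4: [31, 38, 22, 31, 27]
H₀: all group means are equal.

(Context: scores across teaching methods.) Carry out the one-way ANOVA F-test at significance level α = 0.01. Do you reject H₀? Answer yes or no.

reject H₀: yes

Group means [21.43, 34.78, 46.80, 29.80], grand mean 32.538
SSB = Σnᵢ(x̄ᵢ−x̄)² = 1963.592; SSW = ΣΣ(x−x̄ᵢ)² = 634.870
MSB = 1963.592/3 = 654.5306; MSW = 634.870/22 = 28.8577
F = MSB/MSW = 22.6813
df = (3, 22)
p-value (upper-tail) = 0.00000
At α=0.01: p < α → reject H₀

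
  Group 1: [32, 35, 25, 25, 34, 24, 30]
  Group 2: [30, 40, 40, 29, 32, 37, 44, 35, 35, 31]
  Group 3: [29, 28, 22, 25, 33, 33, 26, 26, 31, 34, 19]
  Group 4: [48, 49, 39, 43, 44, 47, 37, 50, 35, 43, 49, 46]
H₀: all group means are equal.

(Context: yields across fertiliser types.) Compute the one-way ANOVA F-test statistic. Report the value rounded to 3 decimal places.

test statistic = 25.507

Group means [29.29, 35.30, 27.82, 44.17], grand mean 34.850
SSB = Σnᵢ(x̄ᵢ−x̄)² = 1804.268; SSW = ΣΣ(x−x̄ᵢ)² = 848.832
MSB = 1804.268/3 = 601.4228; MSW = 848.832/36 = 23.5787
F = MSB/MSW = 25.5071
df = (3, 36)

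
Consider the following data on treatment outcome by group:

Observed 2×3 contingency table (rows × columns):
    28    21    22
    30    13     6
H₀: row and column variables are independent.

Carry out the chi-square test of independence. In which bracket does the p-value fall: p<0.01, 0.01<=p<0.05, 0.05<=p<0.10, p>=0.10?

p-value bracket: 0.01<=p<0.05

Row totals [71, 49], col totals [58, 34, 28], n=120
χ² = (28−34.32)²/34.32 + (21−20.12)²/20.12 + (22−16.57)²/16.57 + (30−23.68)²/23.68 + (13−13.88)²/13.88 + (6−11.43)²/11.43 = 7.3064
df = 2
p-value (upper-tail) = 0.02591
→ bracket: 0.01<=p<0.05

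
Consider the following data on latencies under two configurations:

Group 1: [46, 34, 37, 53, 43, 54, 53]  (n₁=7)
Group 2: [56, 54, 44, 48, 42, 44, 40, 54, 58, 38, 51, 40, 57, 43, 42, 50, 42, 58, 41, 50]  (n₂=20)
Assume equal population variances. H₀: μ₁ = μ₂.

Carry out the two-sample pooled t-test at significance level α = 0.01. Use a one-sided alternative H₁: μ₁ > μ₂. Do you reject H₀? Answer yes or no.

x̄₁=45.714, s₁=8.118, n₁=7
x̄₂=47.600, s₂=6.778, n₂=20
s_p² = [6·8.118² + 19·6.778²]/25 = 50.7291
SE = √(s_p²·(1/7+1/20)) = 3.1279
t = (45.714−47.600)/3.1279 = -0.6029
df = 25
p-value (one-sided, H₁ greater) = 0.72399
At α=0.01: p ≥ α → fail to reject H₀

reject H₀: no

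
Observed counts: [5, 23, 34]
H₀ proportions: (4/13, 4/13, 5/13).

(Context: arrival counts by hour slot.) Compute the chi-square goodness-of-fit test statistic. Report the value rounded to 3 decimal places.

test statistic = 15.518

n = 62; E_i = n·p_i = [19.08, 19.08, 23.85]
χ² = (5−19.08)²/19.08 + (23−19.08)²/19.08 + (34−23.85)²/23.85 = 15.5177
df = 2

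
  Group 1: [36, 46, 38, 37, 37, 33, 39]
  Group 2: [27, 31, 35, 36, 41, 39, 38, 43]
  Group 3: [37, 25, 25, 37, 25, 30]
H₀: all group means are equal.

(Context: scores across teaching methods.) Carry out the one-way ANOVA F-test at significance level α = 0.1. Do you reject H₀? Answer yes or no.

Group means [38.00, 36.25, 29.83], grand mean 35.000
SSB = Σnᵢ(x̄ᵢ−x̄)² = 235.667; SSW = ΣΣ(x−x̄ᵢ)² = 462.333
MSB = 235.667/2 = 117.8333; MSW = 462.333/18 = 25.6852
F = MSB/MSW = 4.5876
df = (2, 18)
p-value (upper-tail) = 0.02454
At α=0.1: p < α → reject H₀

reject H₀: yes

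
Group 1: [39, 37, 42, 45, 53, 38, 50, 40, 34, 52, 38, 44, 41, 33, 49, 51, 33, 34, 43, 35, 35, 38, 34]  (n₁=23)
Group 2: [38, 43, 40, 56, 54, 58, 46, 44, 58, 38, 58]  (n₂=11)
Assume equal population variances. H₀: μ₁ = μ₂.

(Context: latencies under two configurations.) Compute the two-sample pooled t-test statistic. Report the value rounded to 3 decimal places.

x̄₁=40.783, s₁=6.515, n₁=23
x̄₂=48.455, s₂=8.407, n₂=11
s_p² = [22·6.515² + 10·8.407²]/32 = 51.2700
SE = √(s_p²·(1/23+1/11)) = 2.6249
t = (40.783−48.455)/2.6249 = -2.9228
df = 32

test statistic = -2.923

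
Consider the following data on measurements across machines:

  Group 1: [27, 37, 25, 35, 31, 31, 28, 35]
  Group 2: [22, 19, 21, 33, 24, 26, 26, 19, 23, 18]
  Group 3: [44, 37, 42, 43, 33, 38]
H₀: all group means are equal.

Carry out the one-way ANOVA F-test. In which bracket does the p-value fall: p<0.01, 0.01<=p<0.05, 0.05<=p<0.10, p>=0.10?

p-value bracket: p<0.01

Group means [31.12, 23.10, 39.50], grand mean 29.875
SSB = Σnᵢ(x̄ᵢ−x̄)² = 1027.350; SSW = ΣΣ(x−x̄ᵢ)² = 399.275
MSB = 1027.350/2 = 513.6750; MSW = 399.275/21 = 19.0131
F = MSB/MSW = 27.0169
df = (2, 21)
p-value (upper-tail) = 0.00000
→ bracket: p<0.01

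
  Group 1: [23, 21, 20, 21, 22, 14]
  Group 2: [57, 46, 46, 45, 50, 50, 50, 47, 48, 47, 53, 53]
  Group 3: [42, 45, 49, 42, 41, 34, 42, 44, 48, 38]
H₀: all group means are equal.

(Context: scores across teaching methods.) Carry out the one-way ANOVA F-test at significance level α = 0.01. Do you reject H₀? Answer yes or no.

reject H₀: yes

Group means [20.17, 49.33, 42.50], grand mean 40.643
SSB = Σnᵢ(x̄ᵢ−x̄)² = 3456.429; SSW = ΣΣ(x−x̄ᵢ)² = 368.000
MSB = 3456.429/2 = 1728.2143; MSW = 368.000/25 = 14.7200
F = MSB/MSW = 117.4059
df = (2, 25)
p-value (upper-tail) = 0.00000
At α=0.01: p < α → reject H₀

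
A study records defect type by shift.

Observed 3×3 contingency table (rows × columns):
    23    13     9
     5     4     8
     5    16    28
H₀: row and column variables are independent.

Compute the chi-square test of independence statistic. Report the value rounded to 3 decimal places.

test statistic = 21.768

Row totals [45, 17, 49], col totals [33, 33, 45], n=111
χ² = (23−13.38)²/13.38 + (13−13.38)²/13.38 + (9−18.24)²/18.24 + (5−5.05)²/5.05 + (4−5.05)²/5.05 + (8−6.89)²/6.89 + (5−14.57)²/14.57 + (16−14.57)²/14.57 + (28−19.86)²/19.86 = 21.7684
df = 4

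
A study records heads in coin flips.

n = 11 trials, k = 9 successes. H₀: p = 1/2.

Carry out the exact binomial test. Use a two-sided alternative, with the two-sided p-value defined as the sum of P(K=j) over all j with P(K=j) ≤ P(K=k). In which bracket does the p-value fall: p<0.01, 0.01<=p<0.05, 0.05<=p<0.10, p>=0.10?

p-value bracket: 0.05<=p<0.10

Exact binomial: n=11, k=9, p₀=1/2=0.5000
P(X=j) = C(n,j)·p₀^j·(1−p₀)^(n−j); p = Σ P(X=j) over j with P(X=j) ≤ P(X=9)
p-value (two-sided) = 0.06543
→ bracket: 0.05<=p<0.10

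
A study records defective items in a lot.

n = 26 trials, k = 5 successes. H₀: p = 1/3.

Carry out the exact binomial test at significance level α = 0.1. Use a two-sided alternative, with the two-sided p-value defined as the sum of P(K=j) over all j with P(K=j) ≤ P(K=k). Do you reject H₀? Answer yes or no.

Exact binomial: n=26, k=5, p₀=1/3=0.3333
P(X=j) = C(n,j)·p₀^j·(1−p₀)^(n−j); p = Σ P(X=j) over j with P(X=j) ≤ P(X=5)
p-value (two-sided) = 0.14831
At α=0.1: p ≥ α → fail to reject H₀

reject H₀: no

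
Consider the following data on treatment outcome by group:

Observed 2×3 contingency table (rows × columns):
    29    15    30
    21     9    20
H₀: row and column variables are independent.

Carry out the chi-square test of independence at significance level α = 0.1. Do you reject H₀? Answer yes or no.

Row totals [74, 50], col totals [50, 24, 50], n=124
χ² = (29−29.84)²/29.84 + (15−14.32)²/14.32 + (30−29.84)²/29.84 + (21−20.16)²/20.16 + (9−9.68)²/9.68 + (20−20.16)²/20.16 = 0.1401
df = 2
p-value (upper-tail) = 0.93235
At α=0.1: p ≥ α → fail to reject H₀

reject H₀: no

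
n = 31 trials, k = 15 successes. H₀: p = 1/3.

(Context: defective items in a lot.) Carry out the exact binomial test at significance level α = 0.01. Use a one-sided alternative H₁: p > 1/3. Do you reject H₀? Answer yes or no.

Exact binomial: n=31, k=15, p₀=1/3=0.3333
P(X≥15) from Σ C(n,i)·p₀^i·(1−p₀)^(n−i)
p-value (one-sided, H₁ greater) = 0.05891
At α=0.01: p ≥ α → fail to reject H₀

reject H₀: no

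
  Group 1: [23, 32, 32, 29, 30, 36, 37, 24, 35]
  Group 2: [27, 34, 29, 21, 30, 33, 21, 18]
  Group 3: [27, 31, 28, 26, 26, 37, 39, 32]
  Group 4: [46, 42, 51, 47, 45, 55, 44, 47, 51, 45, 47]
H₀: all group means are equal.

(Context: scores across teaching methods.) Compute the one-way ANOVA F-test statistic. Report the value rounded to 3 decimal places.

Group means [30.89, 26.62, 30.75, 47.27], grand mean 34.917
SSB = Σnᵢ(x̄ᵢ−x̄)² = 2514.304; SSW = ΣΣ(x−x̄ᵢ)² = 760.446
MSB = 2514.304/3 = 838.1014; MSW = 760.446/32 = 23.7639
F = MSB/MSW = 35.2678
df = (3, 32)

test statistic = 35.268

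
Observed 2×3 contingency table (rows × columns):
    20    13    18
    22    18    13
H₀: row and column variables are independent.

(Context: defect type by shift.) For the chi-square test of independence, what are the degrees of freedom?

degrees of freedom = 2

df = (r−1)(c−1) = (2−1)·(3−1) = 2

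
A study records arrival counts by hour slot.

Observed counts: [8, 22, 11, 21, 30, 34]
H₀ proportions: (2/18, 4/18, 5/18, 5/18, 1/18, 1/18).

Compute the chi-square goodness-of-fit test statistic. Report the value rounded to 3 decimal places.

test statistic = 205.629

n = 126; E_i = n·p_i = [14.00, 28.00, 35.00, 35.00, 7.00, 7.00]
χ² = (8−14.00)²/14.00 + (22−28.00)²/28.00 + (11−35.00)²/35.00 + (21−35.00)²/35.00 + (30−7.00)²/7.00 + (34−7.00)²/7.00 = 205.6286
df = 5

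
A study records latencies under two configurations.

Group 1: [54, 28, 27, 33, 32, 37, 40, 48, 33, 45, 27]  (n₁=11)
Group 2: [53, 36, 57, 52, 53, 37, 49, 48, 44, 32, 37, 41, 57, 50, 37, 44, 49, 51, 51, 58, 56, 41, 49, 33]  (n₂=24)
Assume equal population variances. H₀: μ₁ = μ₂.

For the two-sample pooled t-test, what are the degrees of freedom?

degrees of freedom = 33

df = n₁ + n₂ − 2 = 11 + 24 − 2 = 33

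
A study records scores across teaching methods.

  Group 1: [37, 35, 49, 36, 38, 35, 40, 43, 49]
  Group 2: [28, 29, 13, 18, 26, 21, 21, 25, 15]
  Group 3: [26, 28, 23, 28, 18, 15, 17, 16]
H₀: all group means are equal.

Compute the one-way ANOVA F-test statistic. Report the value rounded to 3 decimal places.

Group means [40.22, 21.78, 21.38], grand mean 28.038
SSB = Σnᵢ(x̄ᵢ−x̄)² = 2043.975; SSW = ΣΣ(x−x̄ᵢ)² = 718.986
MSB = 2043.975/2 = 1021.9877; MSW = 718.986/23 = 31.2603
F = MSB/MSW = 32.6929
df = (2, 23)

test statistic = 32.693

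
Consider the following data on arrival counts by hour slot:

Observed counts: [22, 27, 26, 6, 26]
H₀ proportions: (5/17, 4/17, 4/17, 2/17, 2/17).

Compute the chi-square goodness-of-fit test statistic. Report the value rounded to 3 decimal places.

n = 107; E_i = n·p_i = [31.47, 25.18, 25.18, 12.59, 12.59]
χ² = (22−31.47)²/31.47 + (27−25.18)²/25.18 + (26−25.18)²/25.18 + (6−12.59)²/12.59 + (26−12.59)²/12.59 = 20.7463
df = 4

test statistic = 20.746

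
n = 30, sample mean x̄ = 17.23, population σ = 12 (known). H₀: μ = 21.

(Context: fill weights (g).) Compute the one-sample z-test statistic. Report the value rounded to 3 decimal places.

SE = σ/√n = 12/√30 = 2.1909
z = (x̄−μ₀)/SE = (17.23−21)/2.1909 = -1.7208

test statistic = -1.721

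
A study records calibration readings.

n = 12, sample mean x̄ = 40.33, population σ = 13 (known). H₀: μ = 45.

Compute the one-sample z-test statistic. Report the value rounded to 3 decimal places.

SE = σ/√n = 13/√12 = 3.7528
z = (x̄−μ₀)/SE = (40.33−45)/3.7528 = -1.2444

test statistic = -1.244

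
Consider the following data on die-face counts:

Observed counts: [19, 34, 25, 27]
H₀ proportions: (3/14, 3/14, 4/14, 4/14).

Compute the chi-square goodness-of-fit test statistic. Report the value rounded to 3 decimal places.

test statistic = 7.556

n = 105; E_i = n·p_i = [22.50, 22.50, 30.00, 30.00]
χ² = (19−22.50)²/22.50 + (34−22.50)²/22.50 + (25−30.00)²/30.00 + (27−30.00)²/30.00 = 7.5556
df = 3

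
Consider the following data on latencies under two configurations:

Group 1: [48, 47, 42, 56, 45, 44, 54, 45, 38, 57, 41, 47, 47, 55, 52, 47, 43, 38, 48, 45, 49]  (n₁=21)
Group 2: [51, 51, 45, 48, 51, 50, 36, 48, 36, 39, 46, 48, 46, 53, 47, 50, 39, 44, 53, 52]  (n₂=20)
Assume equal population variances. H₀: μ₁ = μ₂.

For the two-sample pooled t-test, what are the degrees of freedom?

degrees of freedom = 39

df = n₁ + n₂ − 2 = 21 + 20 − 2 = 39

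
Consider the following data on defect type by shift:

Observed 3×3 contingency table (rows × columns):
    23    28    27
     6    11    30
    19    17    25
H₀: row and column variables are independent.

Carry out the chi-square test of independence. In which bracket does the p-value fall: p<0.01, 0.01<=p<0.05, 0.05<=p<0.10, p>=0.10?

Row totals [78, 47, 61], col totals [48, 56, 82], n=186
χ² = (23−20.13)²/20.13 + (28−23.48)²/23.48 + (27−34.39)²/34.39 + (6−12.13)²/12.13 + (11−14.15)²/14.15 + (30−20.72)²/20.72 + (19−15.74)²/15.74 + (17−18.37)²/18.37 + (25−26.89)²/26.89 = 11.7283
df = 4
p-value (upper-tail) = 0.01949
→ bracket: 0.01<=p<0.05

p-value bracket: 0.01<=p<0.05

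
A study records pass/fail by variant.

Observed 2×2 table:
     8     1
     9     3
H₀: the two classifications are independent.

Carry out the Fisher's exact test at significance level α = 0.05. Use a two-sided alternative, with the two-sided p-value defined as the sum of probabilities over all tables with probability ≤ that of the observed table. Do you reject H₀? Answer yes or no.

Margins: r₁=9, r₂=12, c₁=17, c₂=4, n=21
p_obs = C(9,8)·C(12,9)/C(21,17); sum pmf over tables with pmf ≤ p_obs
p-value (two-sided) = 0.60301
At α=0.05: p ≥ α → fail to reject H₀

reject H₀: no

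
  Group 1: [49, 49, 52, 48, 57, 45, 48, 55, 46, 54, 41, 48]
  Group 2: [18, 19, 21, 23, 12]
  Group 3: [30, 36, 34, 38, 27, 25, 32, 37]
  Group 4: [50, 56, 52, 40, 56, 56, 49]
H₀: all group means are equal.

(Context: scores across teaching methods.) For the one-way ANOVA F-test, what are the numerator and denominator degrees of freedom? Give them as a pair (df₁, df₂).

k = 4 groups, N = 32 total
df = (k−1, N−k) = (4−1, 32−4) = (3, 28)

degrees of freedom = [3, 28]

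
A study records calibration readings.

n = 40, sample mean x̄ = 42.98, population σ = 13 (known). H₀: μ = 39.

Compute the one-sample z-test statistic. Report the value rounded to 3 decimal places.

SE = σ/√n = 13/√40 = 2.0555
z = (x̄−μ₀)/SE = (42.98−39)/2.0555 = 1.9363

test statistic = 1.936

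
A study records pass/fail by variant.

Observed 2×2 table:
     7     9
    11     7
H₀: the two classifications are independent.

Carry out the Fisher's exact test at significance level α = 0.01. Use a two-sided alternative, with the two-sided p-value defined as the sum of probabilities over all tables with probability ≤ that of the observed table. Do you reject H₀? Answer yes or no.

reject H₀: no

Margins: r₁=16, r₂=18, c₁=18, c₂=16, n=34
p_obs = C(16,7)·C(18,11)/C(34,18); sum pmf over tables with pmf ≤ p_obs
p-value (two-sided) = 0.49211
At α=0.01: p ≥ α → fail to reject H₀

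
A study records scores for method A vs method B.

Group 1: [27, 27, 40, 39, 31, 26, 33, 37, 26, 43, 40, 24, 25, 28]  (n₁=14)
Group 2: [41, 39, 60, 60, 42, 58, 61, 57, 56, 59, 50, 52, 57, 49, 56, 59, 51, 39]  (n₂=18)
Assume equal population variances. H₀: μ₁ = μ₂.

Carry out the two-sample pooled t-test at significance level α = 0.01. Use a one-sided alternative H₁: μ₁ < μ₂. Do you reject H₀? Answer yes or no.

reject H₀: yes

x̄₁=31.857, s₁=6.655, n₁=14
x̄₂=52.556, s₂=7.641, n₂=18
s_p² = [13·6.655² + 17·7.641²]/30 = 52.2720
SE = √(s_p²·(1/14+1/18)) = 2.5764
t = (31.857−52.556)/2.5764 = -8.0339
df = 30
p-value (one-sided, H₁ less) = 0.00000
At α=0.01: p < α → reject H₀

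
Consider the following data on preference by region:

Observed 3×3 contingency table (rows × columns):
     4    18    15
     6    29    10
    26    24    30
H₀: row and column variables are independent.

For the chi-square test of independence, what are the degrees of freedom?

degrees of freedom = 4

df = (r−1)(c−1) = (3−1)·(3−1) = 4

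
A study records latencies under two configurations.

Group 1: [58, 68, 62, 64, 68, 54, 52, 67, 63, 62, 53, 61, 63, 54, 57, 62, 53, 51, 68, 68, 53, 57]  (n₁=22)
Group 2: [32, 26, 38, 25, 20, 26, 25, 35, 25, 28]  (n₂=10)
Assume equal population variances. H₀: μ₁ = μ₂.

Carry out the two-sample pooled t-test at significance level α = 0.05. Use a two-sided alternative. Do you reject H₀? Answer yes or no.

x̄₁=59.909, s₁=5.927, n₁=22
x̄₂=28.000, s₂=5.416, n₂=10
s_p² = [21·5.927² + 9·5.416²]/30 = 33.3939
SE = √(s_p²·(1/22+1/10)) = 2.2039
t = (59.909−28.000)/2.2039 = 14.4783
df = 30
p-value (two-sided) = 0.00000
At α=0.05: p < α → reject H₀

reject H₀: yes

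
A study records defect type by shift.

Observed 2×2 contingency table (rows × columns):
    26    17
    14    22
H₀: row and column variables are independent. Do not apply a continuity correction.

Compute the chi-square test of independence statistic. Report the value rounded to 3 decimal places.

Row totals [43, 36], col totals [40, 39], n=79
χ² = (26−21.77)²/21.77 + (17−21.23)²/21.23 + (14−18.23)²/18.23 + (22−17.77)²/17.77 = 3.6494
df = 1

test statistic = 3.649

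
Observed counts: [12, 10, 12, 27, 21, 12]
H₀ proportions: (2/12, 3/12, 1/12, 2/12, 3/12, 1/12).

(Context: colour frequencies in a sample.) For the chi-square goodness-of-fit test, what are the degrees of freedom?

df = k − 1 = 6 − 1 = 5

degrees of freedom = 5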